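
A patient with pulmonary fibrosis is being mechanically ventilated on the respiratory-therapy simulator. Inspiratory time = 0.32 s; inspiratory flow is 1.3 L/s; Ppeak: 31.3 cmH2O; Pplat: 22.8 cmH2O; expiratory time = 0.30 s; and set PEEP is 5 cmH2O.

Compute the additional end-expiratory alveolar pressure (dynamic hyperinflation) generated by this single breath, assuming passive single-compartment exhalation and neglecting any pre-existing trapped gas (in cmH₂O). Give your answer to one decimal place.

Vt = flow × Ti = 1.3 L/s × 0.32 s × 1000 mL/L = 416.0 mL.
R = (PIP − Pplat)/V̇ = (31.3 − 22.8) / 1.3 = 8.5/1.3 = 6.538 cmH2O·s/L.
C = Vt/(Pplat − PEEP) = 416.0 / (22.8 − 5) = 416.0/17.8 = 23.371 mL/cmH2O.
τ = R × C = 6.538 × 0.02337 L/cmH2O = 0.1528 s.
Fraction remaining = e^(−Te/τ) = e^(−0.30/0.1528) = 0.1404; trapped volume = 416.0 × 0.1404 = 58.406 mL.
Additional alveolar pressure from trapping ≈ V_trapped / C = 58.406 / 23.371 = 2.499 cmH2O.

2.5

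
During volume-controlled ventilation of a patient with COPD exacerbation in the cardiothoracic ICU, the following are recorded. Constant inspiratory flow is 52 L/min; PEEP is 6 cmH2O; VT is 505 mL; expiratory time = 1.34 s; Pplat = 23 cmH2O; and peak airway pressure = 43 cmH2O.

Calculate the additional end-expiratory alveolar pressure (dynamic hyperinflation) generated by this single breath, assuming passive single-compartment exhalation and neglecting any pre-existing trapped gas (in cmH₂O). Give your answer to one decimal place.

Flow: 52 L/min ÷ 60 = 0.8667 L/s.
R = (PIP − Pplat)/V̇ = (43 − 23) / 0.8667 = 20.0/0.8667 = 23.076 cmH2O·s/L.
C = Vt/(Pplat − PEEP) = 505.0 / (23 − 6) = 505.0/17.0 = 29.706 mL/cmH2O.
τ = R × C = 23.076 × 0.02971 L/cmH2O = 0.6856 s.
Fraction remaining = e^(−Te/τ) = e^(−1.34/0.6856) = 0.1416; trapped volume = 505.0 × 0.1416 = 71.508 mL.
Additional alveolar pressure from trapping ≈ V_trapped / C = 71.508 / 29.706 = 2.407 cmH2O.

2.4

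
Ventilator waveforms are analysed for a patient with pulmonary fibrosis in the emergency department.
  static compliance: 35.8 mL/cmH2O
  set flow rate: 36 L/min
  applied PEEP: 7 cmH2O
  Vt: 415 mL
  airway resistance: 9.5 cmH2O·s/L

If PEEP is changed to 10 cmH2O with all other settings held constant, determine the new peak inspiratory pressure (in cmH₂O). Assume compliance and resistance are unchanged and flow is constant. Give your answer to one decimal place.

27.3

Flow: 36 L/min ÷ 60 = 0.6 L/s.
PIP = Vt/C + R·V̇ + PEEP (constant-flow equation of motion).
Only the baseline term changes: ΔPIP = ΔPEEP = 10 − 7 = 3.0 cmH2O.
Original PIP = 415/35.8 + 9.5×0.6 + 7 = 24.292 cmH2O; new PIP = 24.292 + (3.0) = 27.292 cmH2O.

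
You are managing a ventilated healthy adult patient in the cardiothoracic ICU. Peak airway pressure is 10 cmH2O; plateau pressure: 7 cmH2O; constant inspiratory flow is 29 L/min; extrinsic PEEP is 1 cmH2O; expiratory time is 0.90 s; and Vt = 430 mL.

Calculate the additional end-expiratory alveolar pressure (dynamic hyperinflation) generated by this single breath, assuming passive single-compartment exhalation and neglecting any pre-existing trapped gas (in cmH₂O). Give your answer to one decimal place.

Flow: 29 L/min ÷ 60 = 0.4833 L/s.
R = (PIP − Pplat)/V̇ = (10 − 7) / 0.4833 = 3.0/0.4833 = 6.207 cmH2O·s/L.
C = Vt/(Pplat − PEEP) = 430.0 / (7 − 1) = 430.0/6.0 = 71.667 mL/cmH2O.
τ = R × C = 6.207 × 0.07167 L/cmH2O = 0.4449 s.
Fraction remaining = e^(−Te/τ) = e^(−0.90/0.4449) = 0.1323; trapped volume = 430.0 × 0.1323 = 56.889 mL.
Additional alveolar pressure from trapping ≈ V_trapped / C = 56.889 / 71.667 = 0.7938 cmH2O.

0.8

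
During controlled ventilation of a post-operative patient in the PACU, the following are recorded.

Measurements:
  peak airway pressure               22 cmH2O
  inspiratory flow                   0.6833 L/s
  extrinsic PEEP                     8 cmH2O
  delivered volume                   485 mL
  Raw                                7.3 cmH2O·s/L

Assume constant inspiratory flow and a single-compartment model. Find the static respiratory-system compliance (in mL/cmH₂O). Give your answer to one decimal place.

53.8

Equation of motion (constant flow): PIP = Vt/C + R·V̇ + PEEP.
Vt/C = PIP − R·V̇ − PEEP = 22 − 7.3×0.6833 − 8 = 22 − 4.988 − 8 = 9.012 cmH2O.
C = Vt / 9.012 = 485 / 9.012 = 53.817 mL/cmH2O.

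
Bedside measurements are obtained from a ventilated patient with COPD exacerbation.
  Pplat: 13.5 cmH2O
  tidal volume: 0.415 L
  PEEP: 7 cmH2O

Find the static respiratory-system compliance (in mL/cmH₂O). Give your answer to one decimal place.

63.8

Cstat = Vt / (Pplat − PEEP) = 415 / (13.5 − 7) = 415 / 6.5 = 63.846 mL/cmH2O.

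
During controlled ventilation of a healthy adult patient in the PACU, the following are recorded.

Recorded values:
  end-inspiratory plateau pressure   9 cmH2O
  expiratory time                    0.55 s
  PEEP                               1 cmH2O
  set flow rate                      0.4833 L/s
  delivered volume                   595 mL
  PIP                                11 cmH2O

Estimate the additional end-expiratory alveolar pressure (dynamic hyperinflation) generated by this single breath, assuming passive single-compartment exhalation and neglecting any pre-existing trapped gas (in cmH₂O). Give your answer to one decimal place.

1.3

R = (PIP − Pplat)/V̇ = (11 − 9) / 0.4833 = 2.0/0.4833 = 4.138 cmH2O·s/L.
C = Vt/(Pplat − PEEP) = 595.0 / (9 − 1) = 595.0/8.0 = 74.375 mL/cmH2O.
τ = R × C = 4.138 × 0.07438 L/cmH2O = 0.3078 s.
Fraction remaining = e^(−Te/τ) = e^(−0.55/0.3078) = 0.1675; trapped volume = 595.0 × 0.1675 = 99.663 mL.
Additional alveolar pressure from trapping ≈ V_trapped / C = 99.663 / 74.375 = 1.34 cmH2O.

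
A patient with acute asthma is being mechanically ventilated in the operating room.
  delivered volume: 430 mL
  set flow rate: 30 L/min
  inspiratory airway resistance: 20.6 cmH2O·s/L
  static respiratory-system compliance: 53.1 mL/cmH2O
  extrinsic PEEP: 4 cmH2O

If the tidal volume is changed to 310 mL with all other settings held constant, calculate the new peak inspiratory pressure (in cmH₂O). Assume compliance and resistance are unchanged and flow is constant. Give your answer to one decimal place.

Flow: 30 L/min ÷ 60 = 0.5 L/s.
PIP = Vt/C + R·V̇ + PEEP (constant-flow equation of motion).
Only the elastic term changes: ΔPIP = ΔVt / C = (310 − 430) / 53.1 = -2.26 cmH2O.
Original PIP = 430/53.1 + 20.6×0.5 + 4 = 22.398 cmH2O; new PIP = 22.398 + (-2.26) = 20.138 cmH2O.

20.1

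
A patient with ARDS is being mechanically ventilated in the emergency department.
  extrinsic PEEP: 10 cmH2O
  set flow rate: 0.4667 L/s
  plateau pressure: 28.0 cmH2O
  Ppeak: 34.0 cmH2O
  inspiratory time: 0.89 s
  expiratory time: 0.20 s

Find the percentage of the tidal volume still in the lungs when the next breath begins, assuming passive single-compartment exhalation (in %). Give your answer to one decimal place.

Vt = flow × Ti = 0.4667 L/s × 0.89 s × 1000 mL/L = 415.36 mL.
R = (PIP − Pplat)/V̇ = (34.0 − 28.0) / 0.4667 = 6.0/0.4667 = 12.856 cmH2O·s/L.
C = Vt/(Pplat − PEEP) = 415.36 / (28.0 − 10) = 415.36/18.0 = 23.076 mL/cmH2O.
τ = R × C = 12.856 × 0.02308 L/cmH2O = 0.2967 s.
Fraction remaining at end-expiration = e^(−Te/τ) = e^(−0.20/0.2967) = 0.5096 → 50.96%.

51.0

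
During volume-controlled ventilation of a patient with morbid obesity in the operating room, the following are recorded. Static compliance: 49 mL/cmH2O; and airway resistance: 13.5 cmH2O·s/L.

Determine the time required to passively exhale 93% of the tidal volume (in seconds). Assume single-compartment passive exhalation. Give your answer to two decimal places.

τ = R × C = 13.5 × 49 mL/cmH2O = 13.5 × 0.049 L/cmH2O = 0.6615 s.
Exhaled fraction f = 1 − e^(−t/τ) → t = −τ·ln(1 − f) = −0.6615·ln(0.07) = 1.759 s.

1.76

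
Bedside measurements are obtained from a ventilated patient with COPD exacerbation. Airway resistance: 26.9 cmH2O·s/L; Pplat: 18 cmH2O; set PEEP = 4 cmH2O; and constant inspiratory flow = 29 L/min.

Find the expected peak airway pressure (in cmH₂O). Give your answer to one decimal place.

Flow: 29 L/min ÷ 60 = 0.4833 L/s.
PIP = Pplat + Raw × flow = 18 + 26.9 × 0.4833 = 18 + 13.001 = 31.001 cmH2O.

31.0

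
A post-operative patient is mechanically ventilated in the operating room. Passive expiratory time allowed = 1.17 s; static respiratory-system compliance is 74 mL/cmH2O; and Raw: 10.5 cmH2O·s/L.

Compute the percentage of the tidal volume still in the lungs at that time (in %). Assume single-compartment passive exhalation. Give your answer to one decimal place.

22.2

τ = R × C = 10.5 × 74 mL/cmH2O = 10.5 × 0.074 L/cmH2O = 0.777 s.
Passive exhalation: V(t)/V₀ = e^(−t/τ) = e^(−1.17/0.777) = 0.2218.
Fraction remaining = 0.2218 → 22.18%.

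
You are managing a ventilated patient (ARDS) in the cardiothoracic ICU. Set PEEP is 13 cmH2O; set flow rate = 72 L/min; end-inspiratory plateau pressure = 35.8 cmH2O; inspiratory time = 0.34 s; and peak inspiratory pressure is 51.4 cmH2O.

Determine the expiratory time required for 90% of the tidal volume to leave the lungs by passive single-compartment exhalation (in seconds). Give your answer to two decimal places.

0.54

Flow: 72 L/min ÷ 60 = 1.2 L/s.
Vt = flow × Ti = 1.2 L/s × 0.34 s × 1000 mL/L = 408.0 mL.
R = (PIP − Pplat)/V̇ = (51.4 − 35.8) / 1.2 = 15.6/1.2 = 13.0 cmH2O·s/L.
C = Vt/(Pplat − PEEP) = 408.0 / (35.8 − 13) = 408.0/22.8 = 17.895 mL/cmH2O.
τ = R × C = 13.0 × 0.0179 L/cmH2O = 0.2327 s.
t = −τ·ln(1 − 0.90) = −0.2327·ln(0.1) = 0.5358 s.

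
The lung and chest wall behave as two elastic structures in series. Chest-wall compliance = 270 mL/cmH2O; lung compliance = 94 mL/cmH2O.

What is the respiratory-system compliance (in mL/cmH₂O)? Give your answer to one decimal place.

Lung and chest wall are elastances in series: 1/Crs = 1/CL + 1/Ccw.
1/Crs = 1/94 + 1/270 = 0.01434.
Crs = 69.735 mL/cmH2O.

69.7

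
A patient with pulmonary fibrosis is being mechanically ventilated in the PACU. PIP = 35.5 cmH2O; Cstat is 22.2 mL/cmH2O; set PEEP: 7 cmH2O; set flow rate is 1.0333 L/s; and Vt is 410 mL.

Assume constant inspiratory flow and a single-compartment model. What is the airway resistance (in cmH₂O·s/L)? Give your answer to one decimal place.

9.7

Equation of motion (constant flow): PIP = Vt/C + R·V̇ + PEEP.
R·V̇ = PIP − Vt/C − PEEP = 35.5 − 410/22.2 − 7 = 35.5 − 18.468 − 7 = 10.032 cmH2O.
R = 10.032 / 1.0333 = 9.709 cmH2O·s/L.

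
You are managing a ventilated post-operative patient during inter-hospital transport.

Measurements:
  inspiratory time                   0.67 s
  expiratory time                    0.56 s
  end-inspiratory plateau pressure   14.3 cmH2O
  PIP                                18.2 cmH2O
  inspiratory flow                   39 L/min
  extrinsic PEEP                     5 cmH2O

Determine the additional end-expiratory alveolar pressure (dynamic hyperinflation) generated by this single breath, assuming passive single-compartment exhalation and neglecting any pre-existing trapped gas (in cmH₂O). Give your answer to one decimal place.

1.3

Flow: 39 L/min ÷ 60 = 0.65 L/s.
Vt = flow × Ti = 0.65 L/s × 0.67 s × 1000 mL/L = 435.5 mL.
R = (PIP − Pplat)/V̇ = (18.2 − 14.3) / 0.65 = 3.9/0.65 = 6.0 cmH2O·s/L.
C = Vt/(Pplat − PEEP) = 435.5 / (14.3 − 5) = 435.5/9.3 = 46.828 mL/cmH2O.
τ = R × C = 6.0 × 0.04683 L/cmH2O = 0.281 s.
Fraction remaining = e^(−Te/τ) = e^(−0.56/0.281) = 0.1363; trapped volume = 435.5 × 0.1363 = 59.359 mL.
Additional alveolar pressure from trapping ≈ V_trapped / C = 59.359 / 46.828 = 1.268 cmH2O.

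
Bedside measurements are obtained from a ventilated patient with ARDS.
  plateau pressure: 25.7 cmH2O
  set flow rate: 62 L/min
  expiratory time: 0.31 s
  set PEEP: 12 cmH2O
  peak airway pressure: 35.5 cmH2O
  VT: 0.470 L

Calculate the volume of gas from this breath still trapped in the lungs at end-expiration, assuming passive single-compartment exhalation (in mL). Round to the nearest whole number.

181

Flow: 62 L/min ÷ 60 = 1.0333 L/s.
R = (PIP − Pplat)/V̇ = (35.5 − 25.7) / 1.0333 = 9.8/1.0333 = 9.484 cmH2O·s/L.
C = Vt/(Pplat − PEEP) = 470.0 / (25.7 − 12) = 470.0/13.7 = 34.307 mL/cmH2O.
τ = R × C = 9.484 × 0.03431 L/cmH2O = 0.3254 s.
Fraction remaining = e^(−Te/τ) = e^(−0.31/0.3254) = 0.3857.
Trapped volume = 470.0 × 0.3857 = 181.28 mL.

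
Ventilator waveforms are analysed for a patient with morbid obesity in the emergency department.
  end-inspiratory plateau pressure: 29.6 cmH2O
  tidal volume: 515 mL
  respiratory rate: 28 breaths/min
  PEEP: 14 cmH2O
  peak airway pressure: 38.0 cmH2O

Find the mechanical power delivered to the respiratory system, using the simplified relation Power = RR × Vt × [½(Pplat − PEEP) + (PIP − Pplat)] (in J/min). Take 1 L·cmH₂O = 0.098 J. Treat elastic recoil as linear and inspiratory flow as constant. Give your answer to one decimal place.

22.9

Per-breath work = Vt × [½(Pplat−PEEP) + (PIP−Pplat)] = 0.515 × [0.5×15.6 + 8.4] = 0.515 × 16.2 = 8.343 L·cmH2O.
Power = 28 × 8.343 = 233.6 L·cmH2O/min.
× 0.098 J/(L·cmH2O) → 22.893 J/min.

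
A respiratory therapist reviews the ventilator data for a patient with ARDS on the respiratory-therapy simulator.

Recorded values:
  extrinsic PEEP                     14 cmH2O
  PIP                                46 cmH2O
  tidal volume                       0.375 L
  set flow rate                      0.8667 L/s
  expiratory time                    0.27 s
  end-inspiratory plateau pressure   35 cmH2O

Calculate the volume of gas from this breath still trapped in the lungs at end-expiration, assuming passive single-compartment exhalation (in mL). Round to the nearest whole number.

114

R = (PIP − Pplat)/V̇ = (46 − 35) / 0.8667 = 11.0/0.8667 = 12.692 cmH2O·s/L.
C = Vt/(Pplat − PEEP) = 375.0 / (35 − 14) = 375.0/21.0 = 17.857 mL/cmH2O.
τ = R × C = 12.692 × 0.01786 L/cmH2O = 0.2267 s.
Fraction remaining = e^(−Te/τ) = e^(−0.27/0.2267) = 0.3039.
Trapped volume = 375.0 × 0.3039 = 113.96 mL.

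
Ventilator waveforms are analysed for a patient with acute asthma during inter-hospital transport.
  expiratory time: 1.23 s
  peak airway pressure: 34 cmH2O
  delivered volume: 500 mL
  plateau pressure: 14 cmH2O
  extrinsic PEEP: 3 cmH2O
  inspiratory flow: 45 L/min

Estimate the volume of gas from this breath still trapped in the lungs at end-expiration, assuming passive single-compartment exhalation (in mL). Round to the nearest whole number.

181

Flow: 45 L/min ÷ 60 = 0.75 L/s.
R = (PIP − Pplat)/V̇ = (34 − 14) / 0.75 = 20.0/0.75 = 26.667 cmH2O·s/L.
C = Vt/(Pplat − PEEP) = 500.0 / (14 − 3) = 500.0/11.0 = 45.455 mL/cmH2O.
τ = R × C = 26.667 × 0.04546 L/cmH2O = 1.212 s.
Fraction remaining = e^(−Te/τ) = e^(−1.23/1.212) = 0.3625.
Trapped volume = 500.0 × 0.3625 = 181.25 mL.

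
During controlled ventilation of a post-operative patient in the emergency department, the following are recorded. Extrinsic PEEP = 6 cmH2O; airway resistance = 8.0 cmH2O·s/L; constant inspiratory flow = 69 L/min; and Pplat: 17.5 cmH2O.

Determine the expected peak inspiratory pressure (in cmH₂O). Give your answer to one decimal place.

Flow: 69 L/min ÷ 60 = 1.15 L/s.
PIP = Pplat + Raw × flow = 17.5 + 8.0 × 1.15 = 17.5 + 9.2 = 26.7 cmH2O.

26.7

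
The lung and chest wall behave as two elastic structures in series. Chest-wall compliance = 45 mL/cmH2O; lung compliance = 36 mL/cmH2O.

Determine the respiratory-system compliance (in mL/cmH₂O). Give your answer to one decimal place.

Lung and chest wall are elastances in series: 1/Crs = 1/CL + 1/Ccw.
1/Crs = 1/36 + 1/45 = 0.05.
Crs = 20.0 mL/cmH2O.

20.0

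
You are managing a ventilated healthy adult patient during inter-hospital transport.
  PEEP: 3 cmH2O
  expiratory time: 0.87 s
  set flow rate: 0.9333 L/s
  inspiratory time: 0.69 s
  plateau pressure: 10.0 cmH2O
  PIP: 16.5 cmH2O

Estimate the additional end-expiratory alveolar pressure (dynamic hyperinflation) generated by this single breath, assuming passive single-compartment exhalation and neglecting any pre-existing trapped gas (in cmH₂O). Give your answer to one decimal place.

1.8

Vt = flow × Ti = 0.9333 L/s × 0.69 s × 1000 mL/L = 643.98 mL.
R = (PIP − Pplat)/V̇ = (16.5 − 10.0) / 0.9333 = 6.5/0.9333 = 6.965 cmH2O·s/L.
C = Vt/(Pplat − PEEP) = 643.98 / (10.0 − 3) = 643.98/7.0 = 91.997 mL/cmH2O.
τ = R × C = 6.965 × 0.092 L/cmH2O = 0.6408 s.
Fraction remaining = e^(−Te/τ) = e^(−0.87/0.6408) = 0.2573; trapped volume = 643.98 × 0.2573 = 165.7 mL.
Additional alveolar pressure from trapping ≈ V_trapped / C = 165.7 / 91.997 = 1.801 cmH2O.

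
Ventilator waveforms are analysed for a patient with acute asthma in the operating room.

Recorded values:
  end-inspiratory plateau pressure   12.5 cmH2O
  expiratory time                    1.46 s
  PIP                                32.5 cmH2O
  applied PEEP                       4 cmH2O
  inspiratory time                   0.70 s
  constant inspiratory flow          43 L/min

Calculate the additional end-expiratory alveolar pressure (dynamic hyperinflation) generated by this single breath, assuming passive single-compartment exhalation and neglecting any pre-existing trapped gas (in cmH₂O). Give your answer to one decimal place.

Flow: 43 L/min ÷ 60 = 0.7167 L/s.
Vt = flow × Ti = 0.7167 L/s × 0.70 s × 1000 mL/L = 501.69 mL.
R = (PIP − Pplat)/V̇ = (32.5 − 12.5) / 0.7167 = 20.0/0.7167 = 27.906 cmH2O·s/L.
C = Vt/(Pplat − PEEP) = 501.69 / (12.5 − 4) = 501.69/8.5 = 59.022 mL/cmH2O.
τ = R × C = 27.906 × 0.05902 L/cmH2O = 1.647 s.
Fraction remaining = e^(−Te/τ) = e^(−1.46/1.647) = 0.4121; trapped volume = 501.69 × 0.4121 = 206.75 mL.
Additional alveolar pressure from trapping ≈ V_trapped / C = 206.75 / 59.022 = 3.503 cmH2O.

3.5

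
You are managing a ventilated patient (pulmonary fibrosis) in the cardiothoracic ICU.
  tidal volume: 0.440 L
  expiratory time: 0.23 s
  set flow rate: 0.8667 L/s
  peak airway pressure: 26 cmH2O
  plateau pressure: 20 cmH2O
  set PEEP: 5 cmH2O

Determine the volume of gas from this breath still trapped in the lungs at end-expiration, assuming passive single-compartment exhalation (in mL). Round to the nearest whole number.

R = (PIP − Pplat)/V̇ = (26 − 20) / 0.8667 = 6.0/0.8667 = 6.923 cmH2O·s/L.
C = Vt/(Pplat − PEEP) = 440.0 / (20 − 5) = 440.0/15.0 = 29.333 mL/cmH2O.
τ = R × C = 6.923 × 0.02933 L/cmH2O = 0.2031 s.
Fraction remaining = e^(−Te/τ) = e^(−0.23/0.2031) = 0.3222.
Trapped volume = 440.0 × 0.3222 = 141.77 mL.

142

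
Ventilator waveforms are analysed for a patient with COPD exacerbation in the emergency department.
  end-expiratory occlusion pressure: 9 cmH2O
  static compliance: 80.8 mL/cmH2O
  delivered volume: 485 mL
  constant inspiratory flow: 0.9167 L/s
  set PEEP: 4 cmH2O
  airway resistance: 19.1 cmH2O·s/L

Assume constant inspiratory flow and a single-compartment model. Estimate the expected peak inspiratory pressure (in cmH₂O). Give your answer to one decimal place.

Total PEEP = 9 cmH2O (set 4 + intrinsic 5); this is the baseline alveolar pressure.
Equation of motion (constant flow): PIP = Vt/C + R·V̇ + PEEP.
PIP = 485/80.8 + 19.1×0.9167 + 9 = 6.002 + 17.509 + 9 = 32.511 cmH2O.

32.5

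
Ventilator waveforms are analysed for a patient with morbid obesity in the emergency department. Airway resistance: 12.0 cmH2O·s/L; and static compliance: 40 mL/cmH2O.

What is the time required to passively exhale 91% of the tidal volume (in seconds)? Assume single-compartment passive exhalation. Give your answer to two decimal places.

1.16

τ = R × C = 12.0 × 40 mL/cmH2O = 12.0 × 0.040 L/cmH2O = 0.48 s.
Exhaled fraction f = 1 − e^(−t/τ) → t = −τ·ln(1 − f) = −0.48·ln(0.09) = 1.156 s.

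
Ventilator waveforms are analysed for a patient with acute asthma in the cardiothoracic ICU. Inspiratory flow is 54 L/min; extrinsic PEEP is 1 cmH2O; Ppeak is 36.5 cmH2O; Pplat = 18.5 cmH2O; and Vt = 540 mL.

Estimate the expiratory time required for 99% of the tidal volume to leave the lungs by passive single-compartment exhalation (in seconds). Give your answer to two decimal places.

2.84

Flow: 54 L/min ÷ 60 = 0.9 L/s.
R = (PIP − Pplat)/V̇ = (36.5 − 18.5) / 0.9 = 18.0/0.9 = 20.0 cmH2O·s/L.
C = Vt/(Pplat − PEEP) = 540.0 / (18.5 − 1) = 540.0/17.5 = 30.857 mL/cmH2O.
τ = R × C = 20.0 × 0.03086 L/cmH2O = 0.6172 s.
t = −τ·ln(1 − 0.99) = −0.6172·ln(0.01) = 2.842 s.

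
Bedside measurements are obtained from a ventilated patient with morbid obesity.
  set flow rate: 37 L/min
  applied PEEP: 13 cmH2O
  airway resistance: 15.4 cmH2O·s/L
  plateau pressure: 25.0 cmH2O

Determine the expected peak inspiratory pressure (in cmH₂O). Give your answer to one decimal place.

34.5

Flow: 37 L/min ÷ 60 = 0.6167 L/s.
PIP = Pplat + Raw × flow = 25.0 + 15.4 × 0.6167 = 25.0 + 9.497 = 34.497 cmH2O.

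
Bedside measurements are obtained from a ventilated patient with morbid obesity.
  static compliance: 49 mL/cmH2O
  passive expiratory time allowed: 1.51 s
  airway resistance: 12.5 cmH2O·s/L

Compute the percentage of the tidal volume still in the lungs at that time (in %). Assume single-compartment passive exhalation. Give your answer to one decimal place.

τ = R × C = 12.5 × 49 mL/cmH2O = 12.5 × 0.049 L/cmH2O = 0.6125 s.
Passive exhalation: V(t)/V₀ = e^(−t/τ) = e^(−1.51/0.6125) = 0.08498.
Fraction remaining = 0.08498 → 8.498%.

8.5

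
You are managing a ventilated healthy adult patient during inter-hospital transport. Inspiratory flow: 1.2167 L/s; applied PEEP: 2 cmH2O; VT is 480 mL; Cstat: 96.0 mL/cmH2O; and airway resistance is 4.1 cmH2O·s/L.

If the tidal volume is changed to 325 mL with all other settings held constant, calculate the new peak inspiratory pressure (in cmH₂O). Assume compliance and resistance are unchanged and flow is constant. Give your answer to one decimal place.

10.4

PIP = Vt/C + R·V̇ + PEEP (constant-flow equation of motion).
Only the elastic term changes: ΔPIP = ΔVt / C = (325 − 480) / 96.0 = -1.615 cmH2O.
Original PIP = 480/96.0 + 4.1×1.2167 + 2 = 11.988 cmH2O; new PIP = 11.988 + (-1.615) = 10.373 cmH2O.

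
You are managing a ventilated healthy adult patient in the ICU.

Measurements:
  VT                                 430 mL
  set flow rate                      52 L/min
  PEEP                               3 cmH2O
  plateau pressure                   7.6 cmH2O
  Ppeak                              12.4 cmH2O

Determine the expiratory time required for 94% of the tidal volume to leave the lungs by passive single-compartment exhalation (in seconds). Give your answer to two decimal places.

1.46

Flow: 52 L/min ÷ 60 = 0.8667 L/s.
R = (PIP − Pplat)/V̇ = (12.4 − 7.6) / 0.8667 = 4.8/0.8667 = 5.538 cmH2O·s/L.
C = Vt/(Pplat − PEEP) = 430.0 / (7.6 − 3) = 430.0/4.6 = 93.478 mL/cmH2O.
τ = R × C = 5.538 × 0.09348 L/cmH2O = 0.5177 s.
t = −τ·ln(1 − 0.94) = −0.5177·ln(0.06) = 1.457 s.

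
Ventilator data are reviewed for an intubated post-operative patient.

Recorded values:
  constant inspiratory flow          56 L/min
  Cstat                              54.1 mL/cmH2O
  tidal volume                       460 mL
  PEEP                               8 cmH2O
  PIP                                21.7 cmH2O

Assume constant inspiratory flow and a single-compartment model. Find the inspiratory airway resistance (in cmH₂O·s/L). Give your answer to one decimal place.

Flow: 56 L/min ÷ 60 = 0.9333 L/s.
Equation of motion (constant flow): PIP = Vt/C + R·V̇ + PEEP.
R·V̇ = PIP − Vt/C − PEEP = 21.7 − 460/54.1 − 8 = 21.7 − 8.503 − 8 = 5.197 cmH2O.
R = 5.197 / 0.9333 = 5.568 cmH2O·s/L.

5.6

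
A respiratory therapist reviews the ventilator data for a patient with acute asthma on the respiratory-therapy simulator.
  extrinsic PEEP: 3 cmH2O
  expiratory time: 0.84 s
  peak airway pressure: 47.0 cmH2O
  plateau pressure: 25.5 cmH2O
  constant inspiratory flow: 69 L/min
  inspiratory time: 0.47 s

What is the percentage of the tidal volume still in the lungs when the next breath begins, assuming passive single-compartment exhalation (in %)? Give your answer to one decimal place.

15.4

Flow: 69 L/min ÷ 60 = 1.15 L/s.
Vt = flow × Ti = 1.15 L/s × 0.47 s × 1000 mL/L = 540.5 mL.
R = (PIP − Pplat)/V̇ = (47.0 − 25.5) / 1.15 = 21.5/1.15 = 18.696 cmH2O·s/L.
C = Vt/(Pplat − PEEP) = 540.5 / (25.5 − 3) = 540.5/22.5 = 24.022 mL/cmH2O.
τ = R × C = 18.696 × 0.02402 L/cmH2O = 0.4491 s.
Fraction remaining at end-expiration = e^(−Te/τ) = e^(−0.84/0.4491) = 0.1541 → 15.41%.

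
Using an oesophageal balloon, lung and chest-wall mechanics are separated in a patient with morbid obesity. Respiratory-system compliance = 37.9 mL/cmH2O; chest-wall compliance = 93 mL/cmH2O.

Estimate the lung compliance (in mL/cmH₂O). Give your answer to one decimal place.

1/CL = 1/Crs − 1/Ccw.
1/CL = 1/37.9 − 1/93 = 0.01563.
CL = 63.98 mL/cmH2O.

64.0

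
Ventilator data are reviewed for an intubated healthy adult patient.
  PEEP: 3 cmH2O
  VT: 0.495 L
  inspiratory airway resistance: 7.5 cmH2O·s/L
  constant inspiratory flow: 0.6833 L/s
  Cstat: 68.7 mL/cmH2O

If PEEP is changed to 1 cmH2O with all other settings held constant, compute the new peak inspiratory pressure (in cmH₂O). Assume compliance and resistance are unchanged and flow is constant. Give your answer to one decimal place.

PIP = Vt/C + R·V̇ + PEEP (constant-flow equation of motion).
Only the baseline term changes: ΔPIP = ΔPEEP = 1 − 3 = -2.0 cmH2O.
Original PIP = 495/68.7 + 7.5×0.6833 + 3 = 15.33 cmH2O; new PIP = 15.33 + (-2.0) = 13.33 cmH2O.

13.3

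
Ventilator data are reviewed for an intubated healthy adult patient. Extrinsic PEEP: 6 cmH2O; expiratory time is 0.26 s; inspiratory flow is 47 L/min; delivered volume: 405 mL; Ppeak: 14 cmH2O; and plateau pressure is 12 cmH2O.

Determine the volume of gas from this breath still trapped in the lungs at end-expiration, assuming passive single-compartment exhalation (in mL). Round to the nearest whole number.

90

Flow: 47 L/min ÷ 60 = 0.7833 L/s.
R = (PIP − Pplat)/V̇ = (14 − 12) / 0.7833 = 2.0/0.7833 = 2.553 cmH2O·s/L.
C = Vt/(Pplat − PEEP) = 405.0 / (12 − 6) = 405.0/6.0 = 67.5 mL/cmH2O.
τ = R × C = 2.553 × 0.0675 L/cmH2O = 0.1723 s.
Fraction remaining = e^(−Te/τ) = e^(−0.26/0.1723) = 0.2211.
Trapped volume = 405.0 × 0.2211 = 89.546 mL.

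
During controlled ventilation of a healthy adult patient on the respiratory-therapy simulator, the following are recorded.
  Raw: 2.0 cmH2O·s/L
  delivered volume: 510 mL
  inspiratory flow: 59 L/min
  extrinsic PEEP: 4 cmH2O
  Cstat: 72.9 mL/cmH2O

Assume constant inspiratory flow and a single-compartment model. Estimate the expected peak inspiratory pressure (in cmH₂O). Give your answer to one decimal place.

13.0

Flow: 59 L/min ÷ 60 = 0.9833 L/s.
Equation of motion (constant flow): PIP = Vt/C + R·V̇ + PEEP.
PIP = 510/72.9 + 2.0×0.9833 + 4 = 6.996 + 1.967 + 4 = 12.963 cmH2O.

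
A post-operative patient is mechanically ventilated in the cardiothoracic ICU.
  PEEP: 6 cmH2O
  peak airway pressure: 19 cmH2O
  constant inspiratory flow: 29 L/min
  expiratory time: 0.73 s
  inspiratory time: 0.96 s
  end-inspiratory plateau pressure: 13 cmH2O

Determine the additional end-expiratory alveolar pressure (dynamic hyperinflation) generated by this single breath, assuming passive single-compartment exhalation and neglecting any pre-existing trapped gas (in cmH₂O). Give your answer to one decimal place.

2.9

Flow: 29 L/min ÷ 60 = 0.4833 L/s.
Vt = flow × Ti = 0.4833 L/s × 0.96 s × 1000 mL/L = 463.97 mL.
R = (PIP − Pplat)/V̇ = (19 − 13) / 0.4833 = 6.0/0.4833 = 12.415 cmH2O·s/L.
C = Vt/(Pplat − PEEP) = 463.97 / (13 − 6) = 463.97/7.0 = 66.281 mL/cmH2O.
τ = R × C = 12.415 × 0.06628 L/cmH2O = 0.8229 s.
Fraction remaining = e^(−Te/τ) = e^(−0.73/0.8229) = 0.4118; trapped volume = 463.97 × 0.4118 = 191.06 mL.
Additional alveolar pressure from trapping ≈ V_trapped / C = 191.06 / 66.281 = 2.883 cmH2O.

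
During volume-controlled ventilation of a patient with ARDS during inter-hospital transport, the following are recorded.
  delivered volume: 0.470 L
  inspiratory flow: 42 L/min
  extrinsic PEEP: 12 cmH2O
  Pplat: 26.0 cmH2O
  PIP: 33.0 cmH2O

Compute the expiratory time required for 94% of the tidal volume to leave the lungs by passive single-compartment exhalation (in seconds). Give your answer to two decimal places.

0.94

Flow: 42 L/min ÷ 60 = 0.7 L/s.
R = (PIP − Pplat)/V̇ = (33.0 − 26.0) / 0.7 = 7.0/0.7 = 10.0 cmH2O·s/L.
C = Vt/(Pplat − PEEP) = 470.0 / (26.0 − 12) = 470.0/14.0 = 33.571 mL/cmH2O.
τ = R × C = 10.0 × 0.03357 L/cmH2O = 0.3357 s.
t = −τ·ln(1 − 0.94) = −0.3357·ln(0.06) = 0.9445 s.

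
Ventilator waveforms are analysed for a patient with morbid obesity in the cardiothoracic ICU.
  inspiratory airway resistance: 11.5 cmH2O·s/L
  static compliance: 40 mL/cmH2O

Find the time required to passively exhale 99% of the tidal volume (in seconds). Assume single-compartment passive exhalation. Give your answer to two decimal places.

2.12

τ = R × C = 11.5 × 40 mL/cmH2O = 11.5 × 0.040 L/cmH2O = 0.46 s.
Exhaled fraction f = 1 − e^(−t/τ) → t = −τ·ln(1 − f) = −0.46·ln(0.01) = 2.118 s.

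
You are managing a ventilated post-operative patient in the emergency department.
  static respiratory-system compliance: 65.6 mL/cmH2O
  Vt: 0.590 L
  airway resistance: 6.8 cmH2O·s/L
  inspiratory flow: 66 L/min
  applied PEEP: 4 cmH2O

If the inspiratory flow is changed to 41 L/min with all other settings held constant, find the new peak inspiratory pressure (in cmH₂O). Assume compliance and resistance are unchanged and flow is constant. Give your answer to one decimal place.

Flow: 66 L/min ÷ 60 = 1.1 L/s.
New flow: 41 L/min ÷ 60 = 0.6833 L/s.
PIP = Vt/C + R·V̇ + PEEP (constant-flow equation of motion).
Only the resistive term changes: ΔPIP = R × ΔV̇ = 6.8 × (0.6833 − 1.1) = 6.8 × -0.4167 = -2.834 cmH2O.
Original PIP = 590/65.6 + 6.8×1.1 + 4 = 20.474 cmH2O; new PIP = 20.474 + (-2.834) = 17.64 cmH2O.

17.6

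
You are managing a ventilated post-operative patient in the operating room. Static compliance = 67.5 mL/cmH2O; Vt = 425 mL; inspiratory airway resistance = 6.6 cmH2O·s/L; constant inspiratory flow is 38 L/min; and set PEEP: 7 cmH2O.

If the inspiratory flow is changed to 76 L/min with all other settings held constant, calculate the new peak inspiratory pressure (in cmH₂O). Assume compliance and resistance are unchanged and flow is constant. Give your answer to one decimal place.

21.7

Flow: 38 L/min ÷ 60 = 0.6333 L/s.
New flow: 76 L/min ÷ 60 = 1.2667 L/s.
PIP = Vt/C + R·V̇ + PEEP (constant-flow equation of motion).
Only the resistive term changes: ΔPIP = R × ΔV̇ = 6.6 × (1.2667 − 0.6333) = 6.6 × 0.6334 = 4.18 cmH2O.
Original PIP = 425/67.5 + 6.6×0.6333 + 7 = 17.476 cmH2O; new PIP = 17.476 + (4.18) = 21.656 cmH2O.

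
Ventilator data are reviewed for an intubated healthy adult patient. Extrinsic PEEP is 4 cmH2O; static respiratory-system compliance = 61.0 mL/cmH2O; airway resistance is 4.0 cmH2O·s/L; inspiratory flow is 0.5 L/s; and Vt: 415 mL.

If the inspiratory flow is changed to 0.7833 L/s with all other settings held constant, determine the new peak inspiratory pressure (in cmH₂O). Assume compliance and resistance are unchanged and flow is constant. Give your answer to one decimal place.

13.9

PIP = Vt/C + R·V̇ + PEEP (constant-flow equation of motion).
Only the resistive term changes: ΔPIP = R × ΔV̇ = 4.0 × (0.7833 − 0.5) = 4.0 × 0.2833 = 1.133 cmH2O.
Original PIP = 415/61.0 + 4.0×0.5 + 4 = 12.803 cmH2O; new PIP = 12.803 + (1.133) = 13.936 cmH2O.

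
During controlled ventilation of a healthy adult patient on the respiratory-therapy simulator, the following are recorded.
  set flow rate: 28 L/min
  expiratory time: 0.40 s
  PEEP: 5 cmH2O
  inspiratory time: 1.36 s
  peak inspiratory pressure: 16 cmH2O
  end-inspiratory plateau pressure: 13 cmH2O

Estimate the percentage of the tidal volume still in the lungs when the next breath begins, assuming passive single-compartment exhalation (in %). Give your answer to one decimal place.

45.6

Flow: 28 L/min ÷ 60 = 0.4667 L/s.
Vt = flow × Ti = 0.4667 L/s × 1.36 s × 1000 mL/L = 634.71 mL.
R = (PIP − Pplat)/V̇ = (16 − 13) / 0.4667 = 3.0/0.4667 = 6.428 cmH2O·s/L.
C = Vt/(Pplat − PEEP) = 634.71 / (13 − 5) = 634.71/8.0 = 79.339 mL/cmH2O.
τ = R × C = 6.428 × 0.07934 L/cmH2O = 0.51 s.
Fraction remaining at end-expiration = e^(−Te/τ) = e^(−0.40/0.51) = 0.4564 → 45.64%.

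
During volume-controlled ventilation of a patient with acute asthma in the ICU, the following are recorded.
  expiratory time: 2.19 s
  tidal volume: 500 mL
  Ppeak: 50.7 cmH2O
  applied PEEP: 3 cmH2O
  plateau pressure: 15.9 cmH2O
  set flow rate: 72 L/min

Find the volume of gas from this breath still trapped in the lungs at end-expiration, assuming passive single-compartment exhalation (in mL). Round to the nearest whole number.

71

Flow: 72 L/min ÷ 60 = 1.2 L/s.
R = (PIP − Pplat)/V̇ = (50.7 − 15.9) / 1.2 = 34.8/1.2 = 29.0 cmH2O·s/L.
C = Vt/(Pplat − PEEP) = 500.0 / (15.9 − 3) = 500.0/12.9 = 38.76 mL/cmH2O.
τ = R × C = 29.0 × 0.03876 L/cmH2O = 1.124 s.
Fraction remaining = e^(−Te/τ) = e^(−2.19/1.124) = 0.1425.
Trapped volume = 500.0 × 0.1425 = 71.25 mL.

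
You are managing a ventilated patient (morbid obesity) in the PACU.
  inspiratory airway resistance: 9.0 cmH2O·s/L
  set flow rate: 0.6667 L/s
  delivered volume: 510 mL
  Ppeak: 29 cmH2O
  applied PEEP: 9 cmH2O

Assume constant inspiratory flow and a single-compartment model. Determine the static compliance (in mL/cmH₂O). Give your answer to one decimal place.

Equation of motion (constant flow): PIP = Vt/C + R·V̇ + PEEP.
Vt/C = PIP − R·V̇ − PEEP = 29 − 9.0×0.6667 − 9 = 29 − 6.0 − 9 = 14.0 cmH2O.
C = Vt / 14.0 = 510 / 14.0 = 36.429 mL/cmH2O.

36.4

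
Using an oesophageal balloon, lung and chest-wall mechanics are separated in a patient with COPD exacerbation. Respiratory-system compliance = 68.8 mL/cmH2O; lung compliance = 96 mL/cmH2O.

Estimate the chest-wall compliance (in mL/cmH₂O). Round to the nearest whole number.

1/Ccw = 1/Crs − 1/CL.
1/Ccw = 1/68.8 − 1/96 = 0.004118.
Ccw = 242.84 mL/cmH2O.

243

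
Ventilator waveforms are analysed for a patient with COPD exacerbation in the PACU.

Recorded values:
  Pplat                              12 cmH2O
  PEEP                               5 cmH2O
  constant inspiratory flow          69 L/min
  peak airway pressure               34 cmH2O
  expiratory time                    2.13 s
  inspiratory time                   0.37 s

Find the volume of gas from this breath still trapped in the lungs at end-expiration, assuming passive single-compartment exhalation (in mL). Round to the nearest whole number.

68

Flow: 69 L/min ÷ 60 = 1.15 L/s.
Vt = flow × Ti = 1.15 L/s × 0.37 s × 1000 mL/L = 425.5 mL.
R = (PIP − Pplat)/V̇ = (34 − 12) / 1.15 = 22.0/1.15 = 19.13 cmH2O·s/L.
C = Vt/(Pplat − PEEP) = 425.5 / (12 − 5) = 425.5/7.0 = 60.786 mL/cmH2O.
τ = R × C = 19.13 × 0.06079 L/cmH2O = 1.163 s.
Fraction remaining = e^(−Te/τ) = e^(−2.13/1.163) = 0.1602.
Trapped volume = 425.5 × 0.1602 = 68.165 mL.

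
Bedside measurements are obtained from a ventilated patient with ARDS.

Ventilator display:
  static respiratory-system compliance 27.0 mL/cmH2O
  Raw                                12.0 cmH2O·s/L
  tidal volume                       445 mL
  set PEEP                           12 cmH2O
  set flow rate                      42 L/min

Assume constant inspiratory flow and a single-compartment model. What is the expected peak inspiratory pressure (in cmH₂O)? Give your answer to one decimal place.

36.9

Flow: 42 L/min ÷ 60 = 0.7 L/s.
Equation of motion (constant flow): PIP = Vt/C + R·V̇ + PEEP.
PIP = 445/27.0 + 12.0×0.7 + 12 = 16.481 + 8.4 + 12 = 36.881 cmH2O.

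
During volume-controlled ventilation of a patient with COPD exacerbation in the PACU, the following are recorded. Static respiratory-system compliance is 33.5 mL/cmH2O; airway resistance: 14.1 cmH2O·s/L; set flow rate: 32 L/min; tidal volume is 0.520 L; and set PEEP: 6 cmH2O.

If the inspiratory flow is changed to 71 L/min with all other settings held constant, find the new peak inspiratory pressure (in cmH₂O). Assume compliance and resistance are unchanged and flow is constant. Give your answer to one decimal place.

Flow: 32 L/min ÷ 60 = 0.5333 L/s.
New flow: 71 L/min ÷ 60 = 1.1833 L/s.
PIP = Vt/C + R·V̇ + PEEP (constant-flow equation of motion).
Only the resistive term changes: ΔPIP = R × ΔV̇ = 14.1 × (1.1833 − 0.5333) = 14.1 × 0.65 = 9.165 cmH2O.
Original PIP = 520/33.5 + 14.1×0.5333 + 6 = 29.042 cmH2O; new PIP = 29.042 + (9.165) = 38.207 cmH2O.

38.2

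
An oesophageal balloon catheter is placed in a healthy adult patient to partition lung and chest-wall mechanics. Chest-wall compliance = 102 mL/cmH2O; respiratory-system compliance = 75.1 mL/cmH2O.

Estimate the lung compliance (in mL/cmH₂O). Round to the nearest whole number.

1/CL = 1/Crs − 1/Ccw.
1/CL = 1/75.1 − 1/102 = 0.003512.
CL = 284.74 mL/cmH2O.

285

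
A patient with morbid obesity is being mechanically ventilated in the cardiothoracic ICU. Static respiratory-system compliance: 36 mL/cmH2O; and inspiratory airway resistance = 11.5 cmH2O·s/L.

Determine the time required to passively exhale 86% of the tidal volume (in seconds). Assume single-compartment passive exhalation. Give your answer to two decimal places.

τ = R × C = 11.5 × 36 mL/cmH2O = 11.5 × 0.036 L/cmH2O = 0.414 s.
Exhaled fraction f = 1 − e^(−t/τ) → t = −τ·ln(1 − f) = −0.414·ln(0.14) = 0.814 s.

0.81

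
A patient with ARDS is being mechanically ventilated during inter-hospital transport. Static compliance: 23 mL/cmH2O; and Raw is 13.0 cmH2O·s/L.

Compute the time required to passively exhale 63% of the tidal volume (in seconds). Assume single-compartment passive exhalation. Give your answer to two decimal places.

τ = R × C = 13.0 × 23 mL/cmH2O = 13.0 × 0.023 L/cmH2O = 0.299 s.
Exhaled fraction f = 1 − e^(−t/τ) → t = −τ·ln(1 − f) = −0.299·ln(0.37) = 0.2973 s.

0.30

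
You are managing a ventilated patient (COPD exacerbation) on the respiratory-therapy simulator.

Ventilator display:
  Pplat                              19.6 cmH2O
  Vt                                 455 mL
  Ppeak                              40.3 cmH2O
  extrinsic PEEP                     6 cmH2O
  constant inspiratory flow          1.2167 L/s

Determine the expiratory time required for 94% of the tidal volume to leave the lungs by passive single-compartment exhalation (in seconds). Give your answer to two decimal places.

1.60

R = (PIP − Pplat)/V̇ = (40.3 − 19.6) / 1.2167 = 20.7/1.2167 = 17.013 cmH2O·s/L.
C = Vt/(Pplat − PEEP) = 455.0 / (19.6 − 6) = 455.0/13.6 = 33.456 mL/cmH2O.
τ = R × C = 17.013 × 0.03346 L/cmH2O = 0.5693 s.
t = −τ·ln(1 − 0.94) = −0.5693·ln(0.06) = 1.602 s.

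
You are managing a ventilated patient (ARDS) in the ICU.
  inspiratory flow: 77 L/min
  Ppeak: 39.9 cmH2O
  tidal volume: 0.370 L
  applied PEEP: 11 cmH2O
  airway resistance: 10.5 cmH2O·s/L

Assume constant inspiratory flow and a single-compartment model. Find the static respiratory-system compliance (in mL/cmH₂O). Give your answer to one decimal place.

Flow: 77 L/min ÷ 60 = 1.2833 L/s.
Equation of motion (constant flow): PIP = Vt/C + R·V̇ + PEEP.
Vt/C = PIP − R·V̇ − PEEP = 39.9 − 10.5×1.2833 − 11 = 39.9 − 13.475 − 11 = 15.425 cmH2O.
C = Vt / 15.425 = 370 / 15.425 = 23.987 mL/cmH2O.

24.0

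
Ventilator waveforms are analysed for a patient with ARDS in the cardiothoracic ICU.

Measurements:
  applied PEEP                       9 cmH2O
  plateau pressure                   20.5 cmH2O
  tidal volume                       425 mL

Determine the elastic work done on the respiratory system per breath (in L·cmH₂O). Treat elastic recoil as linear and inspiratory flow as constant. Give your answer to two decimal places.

Elastic work ≈ ½ × (Pplat − PEEP) × Vt = 0.5 × (20.5 − 9) × 0.425 L = 0.5 × 11.5 × 0.425 = 2.444 L·cmH2O.

2.44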